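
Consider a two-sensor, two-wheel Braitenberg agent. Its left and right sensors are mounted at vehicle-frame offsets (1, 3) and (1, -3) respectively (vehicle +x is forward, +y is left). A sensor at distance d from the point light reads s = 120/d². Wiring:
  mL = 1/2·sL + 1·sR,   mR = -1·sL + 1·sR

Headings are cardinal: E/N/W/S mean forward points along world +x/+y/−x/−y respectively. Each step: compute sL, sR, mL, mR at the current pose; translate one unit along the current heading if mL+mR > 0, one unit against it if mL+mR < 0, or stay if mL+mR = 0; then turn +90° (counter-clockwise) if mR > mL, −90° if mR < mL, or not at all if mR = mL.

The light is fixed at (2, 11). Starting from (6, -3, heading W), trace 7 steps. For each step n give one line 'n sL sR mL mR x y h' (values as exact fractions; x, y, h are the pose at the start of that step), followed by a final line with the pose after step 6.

n=0: pose=(6,-3,W); sL=60/149, sR=12/13; mL=2178/1937, mR=1008/1937; mL+mR=3186/1937 → advance +1; mR−mL=-90/149 → turn -1·90°
n=1: pose=(5,-3,N); sL=120/169, sR=24/41; mL=6516/6929, mR=-864/6929; mL+mR=5652/6929 → advance +1; mR−mL=-180/169 → turn -1·90°
n=2: pose=(5,-2,E); sL=30/29, sR=15/34; mL=945/986, mR=-585/986; mL+mR=180/493 → advance +1; mR−mL=-45/29 → turn -1·90°
n=3: pose=(6,-2,S); sL=24/49, sR=120/197; mL=8244/9653, mR=1152/9653; mL+mR=9396/9653 → advance +1; mR−mL=-36/49 → turn -1·90°
n=4: pose=(6,-3,W); sL=60/149, sR=12/13; mL=2178/1937, mR=1008/1937; mL+mR=3186/1937 → advance +1; mR−mL=-90/149 → turn -1·90°
n=5: pose=(5,-3,N); sL=120/169, sR=24/41; mL=6516/6929, mR=-864/6929; mL+mR=5652/6929 → advance +1; mR−mL=-180/169 → turn -1·90°
n=6: pose=(5,-2,E); sL=30/29, sR=15/34; mL=945/986, mR=-585/986; mL+mR=180/493 → advance +1; mR−mL=-45/29 → turn -1·90°

0 60/149 12/13 2178/1937 1008/1937 6 -3 W
1 120/169 24/41 6516/6929 -864/6929 5 -3 N
2 30/29 15/34 945/986 -585/986 5 -2 E
3 24/49 120/197 8244/9653 1152/9653 6 -2 S
4 60/149 12/13 2178/1937 1008/1937 6 -3 W
5 120/169 24/41 6516/6929 -864/6929 5 -3 N
6 30/29 15/34 945/986 -585/986 5 -2 E
final 6 -2 S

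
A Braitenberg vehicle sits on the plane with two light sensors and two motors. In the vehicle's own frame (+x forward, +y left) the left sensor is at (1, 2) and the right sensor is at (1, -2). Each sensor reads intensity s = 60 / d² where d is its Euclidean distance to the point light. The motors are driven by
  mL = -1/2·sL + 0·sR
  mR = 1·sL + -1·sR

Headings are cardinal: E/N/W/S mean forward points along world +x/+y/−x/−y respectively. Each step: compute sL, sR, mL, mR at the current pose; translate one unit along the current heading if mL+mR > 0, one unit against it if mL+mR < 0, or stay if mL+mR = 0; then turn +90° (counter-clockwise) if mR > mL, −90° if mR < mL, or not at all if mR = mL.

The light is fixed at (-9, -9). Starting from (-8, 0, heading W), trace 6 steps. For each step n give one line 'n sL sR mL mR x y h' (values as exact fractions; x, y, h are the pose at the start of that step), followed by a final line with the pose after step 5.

0 60/49 60/121 -30/49 4320/5929 -8 0 W
1 15/17 15/17 -15/34 0 -9 0 S
2 12/29 12/13 -6/29 -192/377 -9 1 E
3 30/41 2/3 -15/41 8/123 -10 1 S
4 60/169 20/27 -30/169 -1760/4563 -10 2 E
5 3/5 15/29 -3/10 12/145 -11 2 S
final -11 3 E

n=0: pose=(-8,0,W); sL=60/49, sR=60/121; mL=-30/49, mR=4320/5929; mL+mR=690/5929 → advance +1; mR−mL=7950/5929 → turn +1·90°
n=1: pose=(-9,0,S); sL=15/17, sR=15/17; mL=-15/34, mR=0; mL+mR=-15/34 → advance -1; mR−mL=15/34 → turn +1·90°
n=2: pose=(-9,1,E); sL=12/29, sR=12/13; mL=-6/29, mR=-192/377; mL+mR=-270/377 → advance -1; mR−mL=-114/377 → turn -1·90°
n=3: pose=(-10,1,S); sL=30/41, sR=2/3; mL=-15/41, mR=8/123; mL+mR=-37/123 → advance -1; mR−mL=53/123 → turn +1·90°
n=4: pose=(-10,2,E); sL=60/169, sR=20/27; mL=-30/169, mR=-1760/4563; mL+mR=-2570/4563 → advance -1; mR−mL=-950/4563 → turn -1·90°
n=5: pose=(-11,2,S); sL=3/5, sR=15/29; mL=-3/10, mR=12/145; mL+mR=-63/290 → advance -1; mR−mL=111/290 → turn +1·90°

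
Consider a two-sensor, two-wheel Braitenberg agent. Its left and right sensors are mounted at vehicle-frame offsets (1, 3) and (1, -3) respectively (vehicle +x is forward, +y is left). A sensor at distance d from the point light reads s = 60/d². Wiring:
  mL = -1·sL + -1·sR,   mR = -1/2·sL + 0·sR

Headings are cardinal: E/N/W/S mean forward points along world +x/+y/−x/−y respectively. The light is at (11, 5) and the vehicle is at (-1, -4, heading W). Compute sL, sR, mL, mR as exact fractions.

60/313 12/41 -6216/12833 -30/313

left sensor world pos  = (-2, -7); dL² = 313
right sensor world pos = (-2, -1); dR² = 205
sL = 60/313 = 60/313
sR = 60/205 = 12/41
mL = -1·sL + -1·sR = -6216/12833
mR = -1/2·sL + 0·sR = -30/313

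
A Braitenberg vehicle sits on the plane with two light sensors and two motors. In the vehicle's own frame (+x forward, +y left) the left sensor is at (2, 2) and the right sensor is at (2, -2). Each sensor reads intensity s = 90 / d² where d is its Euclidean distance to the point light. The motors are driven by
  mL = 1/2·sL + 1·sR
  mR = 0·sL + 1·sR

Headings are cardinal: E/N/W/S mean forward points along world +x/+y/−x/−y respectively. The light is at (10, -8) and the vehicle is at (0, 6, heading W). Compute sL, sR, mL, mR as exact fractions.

5/16 9/40 61/160 9/40

left sensor world pos  = (-2, 4); dL² = 288
right sensor world pos = (-2, 8); dR² = 400
sL = 90/288 = 5/16
sR = 90/400 = 9/40
mL = 1/2·sL + 1·sR = 61/160
mR = 0·sL + 1·sR = 9/40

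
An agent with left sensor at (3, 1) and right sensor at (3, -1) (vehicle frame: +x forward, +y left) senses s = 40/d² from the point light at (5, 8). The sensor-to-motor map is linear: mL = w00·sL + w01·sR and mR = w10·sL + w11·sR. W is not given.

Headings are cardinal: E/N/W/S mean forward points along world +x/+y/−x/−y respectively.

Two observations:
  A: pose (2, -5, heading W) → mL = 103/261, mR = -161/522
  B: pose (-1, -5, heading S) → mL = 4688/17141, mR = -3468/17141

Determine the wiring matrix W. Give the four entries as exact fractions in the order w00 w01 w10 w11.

obs A: pose=(2,-5,W) → sL=5/29, sR=2/9, mL=103/261, mR=-161/522
obs B: pose=(-1,-5,S) → sL=40/281, sR=8/61, mL=4688/17141, mR=-3468/17141
sensor matrix S = [[5/29, 2/9], [40/281, 8/61]]; det S = -40360/4473801
solve [mL_A; mL_B] = S·[w00; w01] and [mR_A; mR_B] = S·[w10; w11]:
  w00 = 1, w01 = 1, w10 = -1/2, w11 = -1

1 1 -1/2 -1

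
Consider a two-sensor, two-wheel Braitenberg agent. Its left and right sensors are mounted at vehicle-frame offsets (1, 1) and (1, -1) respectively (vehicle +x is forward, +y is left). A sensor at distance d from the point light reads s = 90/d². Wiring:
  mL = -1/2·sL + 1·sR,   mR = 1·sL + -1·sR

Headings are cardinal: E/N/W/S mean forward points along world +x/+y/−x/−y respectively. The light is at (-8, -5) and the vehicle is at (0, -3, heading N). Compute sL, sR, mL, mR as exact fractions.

45/29 1 13/58 16/29

left sensor world pos  = (-1, -2); dL² = 58
right sensor world pos = (1, -2); dR² = 90
sL = 90/58 = 45/29
sR = 90/90 = 1
mL = -1/2·sL + 1·sR = 13/58
mR = 1·sL + -1·sR = 16/29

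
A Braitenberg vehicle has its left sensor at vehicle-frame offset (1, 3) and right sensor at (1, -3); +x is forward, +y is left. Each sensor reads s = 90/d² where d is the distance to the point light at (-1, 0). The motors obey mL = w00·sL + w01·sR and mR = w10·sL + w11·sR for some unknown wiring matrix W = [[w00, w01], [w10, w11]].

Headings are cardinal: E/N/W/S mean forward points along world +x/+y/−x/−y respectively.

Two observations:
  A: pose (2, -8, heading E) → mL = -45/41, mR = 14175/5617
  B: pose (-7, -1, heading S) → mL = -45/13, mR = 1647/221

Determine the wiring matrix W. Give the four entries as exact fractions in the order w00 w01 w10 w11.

-1/2 0 1 1/2

obs A: pose=(2,-8,E) → sL=90/41, sR=90/137, mL=-45/41, mR=14175/5617
obs B: pose=(-7,-1,S) → sL=90/13, sR=18/17, mL=-45/13, mR=1647/221
sensor matrix S = [[90/41, 90/137], [90/13, 18/17]]; det S = -2760480/1241357
solve [mL_A; mL_B] = S·[w00; w01] and [mR_A; mR_B] = S·[w10; w11]:
  w00 = -1/2, w01 = 0, w10 = 1, w11 = 1/2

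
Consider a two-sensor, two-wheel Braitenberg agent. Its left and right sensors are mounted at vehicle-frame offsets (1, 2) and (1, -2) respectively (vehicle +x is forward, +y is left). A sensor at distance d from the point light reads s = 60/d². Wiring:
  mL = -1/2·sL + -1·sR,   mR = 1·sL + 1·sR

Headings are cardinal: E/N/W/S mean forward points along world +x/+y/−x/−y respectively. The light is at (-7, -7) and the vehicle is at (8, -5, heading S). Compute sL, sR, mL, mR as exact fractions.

left sensor world pos  = (10, -6); dL² = 290
right sensor world pos = (6, -6); dR² = 170
sL = 60/290 = 6/29
sR = 60/170 = 6/17
mL = -1/2·sL + -1·sR = -225/493
mR = 1·sL + 1·sR = 276/493

6/29 6/17 -225/493 276/493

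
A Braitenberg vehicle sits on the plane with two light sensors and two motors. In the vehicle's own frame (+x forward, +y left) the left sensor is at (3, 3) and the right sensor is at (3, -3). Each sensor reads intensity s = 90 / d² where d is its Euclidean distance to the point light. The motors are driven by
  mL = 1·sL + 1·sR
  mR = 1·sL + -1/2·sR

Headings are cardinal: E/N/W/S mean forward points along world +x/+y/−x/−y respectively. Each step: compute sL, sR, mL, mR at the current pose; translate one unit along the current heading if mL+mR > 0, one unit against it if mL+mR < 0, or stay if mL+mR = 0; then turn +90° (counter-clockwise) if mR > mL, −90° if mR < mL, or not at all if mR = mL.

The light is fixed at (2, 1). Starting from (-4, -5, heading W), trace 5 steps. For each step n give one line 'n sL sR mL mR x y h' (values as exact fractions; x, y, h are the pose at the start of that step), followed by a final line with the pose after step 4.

n=0: pose=(-4,-5,W); sL=5/9, sR=1; mL=14/9, mR=1/18; mL+mR=29/18 → advance +1; mR−mL=-3/2 → turn -1·90°
n=1: pose=(-5,-5,N); sL=90/109, sR=18/5; mL=2412/545, mR=-531/545; mL+mR=1881/545 → advance +1; mR−mL=-27/5 → turn -1·90°
n=2: pose=(-5,-4,E); sL=9/2, sR=9/8; mL=45/8, mR=63/16; mL+mR=153/16 → advance +1; mR−mL=-27/16 → turn -1·90°
n=3: pose=(-4,-4,S); sL=90/73, sR=18/29; mL=3924/2117, mR=1953/2117; mL+mR=5877/2117 → advance +1; mR−mL=-27/29 → turn -1·90°
n=4: pose=(-4,-5,W); sL=5/9, sR=1; mL=14/9, mR=1/18; mL+mR=29/18 → advance +1; mR−mL=-3/2 → turn -1·90°

0 5/9 1 14/9 1/18 -4 -5 W
1 90/109 18/5 2412/545 -531/545 -5 -5 N
2 9/2 9/8 45/8 63/16 -5 -4 E
3 90/73 18/29 3924/2117 1953/2117 -4 -4 S
4 5/9 1 14/9 1/18 -4 -5 W
final -5 -5 N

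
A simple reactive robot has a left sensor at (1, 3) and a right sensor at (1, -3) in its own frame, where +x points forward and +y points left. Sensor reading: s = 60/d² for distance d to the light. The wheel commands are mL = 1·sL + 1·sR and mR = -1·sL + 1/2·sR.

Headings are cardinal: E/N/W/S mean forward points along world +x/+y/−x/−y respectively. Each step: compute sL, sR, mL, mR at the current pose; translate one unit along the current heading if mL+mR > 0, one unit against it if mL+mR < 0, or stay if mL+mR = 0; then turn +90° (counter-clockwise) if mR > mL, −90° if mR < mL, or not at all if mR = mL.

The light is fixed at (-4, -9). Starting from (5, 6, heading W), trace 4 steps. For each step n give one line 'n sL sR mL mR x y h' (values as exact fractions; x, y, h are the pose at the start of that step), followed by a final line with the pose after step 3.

0 15/52 15/97 2235/5044 -1065/5044 5 6 W
1 60/281 60/377 39480/105937 -14190/105937 4 6 N
2 30/221 6/25 2076/5525 -87/5525 4 7 E
3 20/123 20/87 1400/3567 -170/3567 5 7 S
final 5 6 W

n=0: pose=(5,6,W); sL=15/52, sR=15/97; mL=2235/5044, mR=-1065/5044; mL+mR=45/194 → advance +1; mR−mL=-825/1261 → turn -1·90°
n=1: pose=(4,6,N); sL=60/281, sR=60/377; mL=39480/105937, mR=-14190/105937; mL+mR=90/377 → advance +1; mR−mL=-53670/105937 → turn -1·90°
n=2: pose=(4,7,E); sL=30/221, sR=6/25; mL=2076/5525, mR=-87/5525; mL+mR=9/25 → advance +1; mR−mL=-2163/5525 → turn -1·90°
n=3: pose=(5,7,S); sL=20/123, sR=20/87; mL=1400/3567, mR=-170/3567; mL+mR=10/29 → advance +1; mR−mL=-1570/3567 → turn -1·90°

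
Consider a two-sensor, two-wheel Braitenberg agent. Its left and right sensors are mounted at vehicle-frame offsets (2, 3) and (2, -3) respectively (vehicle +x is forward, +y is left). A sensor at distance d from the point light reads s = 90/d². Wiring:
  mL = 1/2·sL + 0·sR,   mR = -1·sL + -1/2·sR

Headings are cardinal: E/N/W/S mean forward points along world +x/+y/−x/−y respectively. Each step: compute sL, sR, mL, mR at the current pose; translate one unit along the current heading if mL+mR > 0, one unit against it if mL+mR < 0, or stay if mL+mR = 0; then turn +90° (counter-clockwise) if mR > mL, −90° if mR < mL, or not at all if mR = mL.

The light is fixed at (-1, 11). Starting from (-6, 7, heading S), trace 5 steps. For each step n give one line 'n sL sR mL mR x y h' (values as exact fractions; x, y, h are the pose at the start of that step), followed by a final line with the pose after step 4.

0 9/4 9/10 9/8 -27/10 -6 7 S
1 18/17 90/49 9/17 -1647/833 -6 8 W
2 9/5 45 9/10 -243/10 -5 8 N
3 18 90/53 9 -999/53 -5 7 E
4 9/4 9/10 9/8 -27/10 -6 7 S
final -6 8 W

n=0: pose=(-6,7,S); sL=9/4, sR=9/10; mL=9/8, mR=-27/10; mL+mR=-63/40 → advance -1; mR−mL=-153/40 → turn -1·90°
n=1: pose=(-6,8,W); sL=18/17, sR=90/49; mL=9/17, mR=-1647/833; mL+mR=-1206/833 → advance -1; mR−mL=-2088/833 → turn -1·90°
n=2: pose=(-5,8,N); sL=9/5, sR=45; mL=9/10, mR=-243/10; mL+mR=-117/5 → advance -1; mR−mL=-126/5 → turn -1·90°
n=3: pose=(-5,7,E); sL=18, sR=90/53; mL=9, mR=-999/53; mL+mR=-522/53 → advance -1; mR−mL=-1476/53 → turn -1·90°
n=4: pose=(-6,7,S); sL=9/4, sR=9/10; mL=9/8, mR=-27/10; mL+mR=-63/40 → advance -1; mR−mL=-153/40 → turn -1·90°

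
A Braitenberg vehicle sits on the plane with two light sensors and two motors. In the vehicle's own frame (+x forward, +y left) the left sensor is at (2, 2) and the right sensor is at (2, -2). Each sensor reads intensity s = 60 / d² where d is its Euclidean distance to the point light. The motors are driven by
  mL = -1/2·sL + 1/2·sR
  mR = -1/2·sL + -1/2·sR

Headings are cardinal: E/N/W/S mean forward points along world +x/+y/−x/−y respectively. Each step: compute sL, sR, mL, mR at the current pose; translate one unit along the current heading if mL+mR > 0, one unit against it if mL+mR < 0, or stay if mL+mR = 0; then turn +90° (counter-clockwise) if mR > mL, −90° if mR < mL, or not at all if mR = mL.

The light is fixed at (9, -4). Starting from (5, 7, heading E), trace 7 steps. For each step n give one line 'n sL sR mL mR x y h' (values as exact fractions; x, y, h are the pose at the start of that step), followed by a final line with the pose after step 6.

n=0: pose=(5,7,E); sL=60/173, sR=12/17; mL=528/2941, mR=-1548/2941; mL+mR=-60/173 → advance -1; mR−mL=-12/17 → turn -1·90°
n=1: pose=(4,7,S); sL=2/3, sR=6/13; mL=-4/39, mR=-22/39; mL+mR=-2/3 → advance -1; mR−mL=-6/13 → turn -1·90°
n=2: pose=(4,8,W); sL=60/149, sR=12/49; mL=-576/7301, mR=-2364/7301; mL+mR=-60/149 → advance -1; mR−mL=-12/49 → turn -1·90°
n=3: pose=(5,8,N); sL=15/58, sR=3/10; mL=3/145, mR=-81/290; mL+mR=-15/58 → advance -1; mR−mL=-3/10 → turn -1·90°
n=4: pose=(5,7,E); sL=60/173, sR=12/17; mL=528/2941, mR=-1548/2941; mL+mR=-60/173 → advance -1; mR−mL=-12/17 → turn -1·90°
n=5: pose=(4,7,S); sL=2/3, sR=6/13; mL=-4/39, mR=-22/39; mL+mR=-2/3 → advance -1; mR−mL=-6/13 → turn -1·90°
n=6: pose=(4,8,W); sL=60/149, sR=12/49; mL=-576/7301, mR=-2364/7301; mL+mR=-60/149 → advance -1; mR−mL=-12/49 → turn -1·90°

0 60/173 12/17 528/2941 -1548/2941 5 7 E
1 2/3 6/13 -4/39 -22/39 4 7 S
2 60/149 12/49 -576/7301 -2364/7301 4 8 W
3 15/58 3/10 3/145 -81/290 5 8 N
4 60/173 12/17 528/2941 -1548/2941 5 7 E
5 2/3 6/13 -4/39 -22/39 4 7 S
6 60/149 12/49 -576/7301 -2364/7301 4 8 W
final 5 8 N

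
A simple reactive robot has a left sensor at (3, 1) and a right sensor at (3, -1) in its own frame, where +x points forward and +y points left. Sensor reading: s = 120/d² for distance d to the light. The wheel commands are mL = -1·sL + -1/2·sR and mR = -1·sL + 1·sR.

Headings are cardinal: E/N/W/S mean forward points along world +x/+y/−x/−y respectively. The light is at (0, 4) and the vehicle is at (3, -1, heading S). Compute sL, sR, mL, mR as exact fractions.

left sensor world pos  = (4, -4); dL² = 80
right sensor world pos = (2, -4); dR² = 68
sL = 120/80 = 3/2
sR = 120/68 = 30/17
mL = -1·sL + -1/2·sR = -81/34
mR = -1·sL + 1·sR = 9/34

3/2 30/17 -81/34 9/34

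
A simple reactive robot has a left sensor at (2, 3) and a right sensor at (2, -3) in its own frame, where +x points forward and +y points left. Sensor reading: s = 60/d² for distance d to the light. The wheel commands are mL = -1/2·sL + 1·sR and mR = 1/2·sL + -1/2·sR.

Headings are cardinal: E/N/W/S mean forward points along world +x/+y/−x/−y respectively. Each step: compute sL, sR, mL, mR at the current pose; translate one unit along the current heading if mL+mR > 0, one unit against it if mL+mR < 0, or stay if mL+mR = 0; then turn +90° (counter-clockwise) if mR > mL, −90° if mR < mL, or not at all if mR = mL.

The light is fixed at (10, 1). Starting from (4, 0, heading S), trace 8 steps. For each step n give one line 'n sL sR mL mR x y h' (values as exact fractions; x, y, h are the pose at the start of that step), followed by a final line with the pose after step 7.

n=0: pose=(4,0,S); sL=10/3, sR=2/3; mL=-1, mR=4/3; mL+mR=1/3 → advance +1; mR−mL=7/3 → turn +1·90°
n=1: pose=(4,-1,E); sL=60/17, sR=60/41; mL=-210/697, mR=720/697; mL+mR=30/41 → advance +1; mR−mL=930/697 → turn +1·90°
n=2: pose=(5,-1,N); sL=15/16, sR=15; mL=465/32, mR=-225/32; mL+mR=15/2 → advance +1; mR−mL=-345/16 → turn -1·90°
n=3: pose=(5,0,E); sL=60/13, sR=12/5; mL=6/65, mR=72/65; mL+mR=6/5 → advance +1; mR−mL=66/65 → turn +1·90°
n=4: pose=(6,0,N); sL=6/5, sR=30; mL=147/5, mR=-72/5; mL+mR=15 → advance +1; mR−mL=-219/5 → turn -1·90°
n=5: pose=(6,1,E); sL=60/13, sR=60/13; mL=30/13, mR=0; mL+mR=30/13 → advance +1; mR−mL=-30/13 → turn -1·90°
n=6: pose=(7,1,S); sL=15, sR=3/2; mL=-6, mR=27/4; mL+mR=3/4 → advance +1; mR−mL=51/4 → turn +1·90°
n=7: pose=(7,0,E); sL=12, sR=60/17; mL=-42/17, mR=72/17; mL+mR=30/17 → advance +1; mR−mL=114/17 → turn +1·90°

0 10/3 2/3 -1 4/3 4 0 S
1 60/17 60/41 -210/697 720/697 4 -1 E
2 15/16 15 465/32 -225/32 5 -1 N
3 60/13 12/5 6/65 72/65 5 0 E
4 6/5 30 147/5 -72/5 6 0 N
5 60/13 60/13 30/13 0 6 1 E
6 15 3/2 -6 27/4 7 1 S
7 12 60/17 -42/17 72/17 7 0 E
final 8 0 N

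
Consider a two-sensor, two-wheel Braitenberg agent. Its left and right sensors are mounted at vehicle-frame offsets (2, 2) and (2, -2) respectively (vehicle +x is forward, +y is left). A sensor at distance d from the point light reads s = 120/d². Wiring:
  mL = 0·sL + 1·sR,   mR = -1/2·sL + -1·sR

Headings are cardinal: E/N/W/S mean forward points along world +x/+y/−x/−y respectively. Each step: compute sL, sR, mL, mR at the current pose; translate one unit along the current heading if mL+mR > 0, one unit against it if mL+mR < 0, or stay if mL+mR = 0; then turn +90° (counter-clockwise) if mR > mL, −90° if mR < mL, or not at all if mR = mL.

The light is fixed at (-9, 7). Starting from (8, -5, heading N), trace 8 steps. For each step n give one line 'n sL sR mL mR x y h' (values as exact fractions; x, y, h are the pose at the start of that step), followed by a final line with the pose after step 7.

n=0: pose=(8,-5,N); sL=24/65, sR=120/461; mL=120/461, mR=-13332/29965; mL+mR=-12/65 → advance -1; mR−mL=-21132/29965 → turn -1·90°
n=1: pose=(8,-6,E); sL=60/241, sR=60/293; mL=60/293, mR=-23250/70613; mL+mR=-30/241 → advance -1; mR−mL=-37710/70613 → turn -1·90°
n=2: pose=(7,-6,S); sL=40/183, sR=120/421; mL=120/421, mR=-30380/77043; mL+mR=-20/183 → advance -1; mR−mL=-52340/77043 → turn -1·90°
n=3: pose=(7,-5,W); sL=15/49, sR=15/37; mL=15/37, mR=-2025/3626; mL+mR=-15/98 → advance -1; mR−mL=-3495/3626 → turn -1·90°
n=4: pose=(8,-5,N); sL=24/65, sR=120/461; mL=120/461, mR=-13332/29965; mL+mR=-12/65 → advance -1; mR−mL=-21132/29965 → turn -1·90°
n=5: pose=(8,-6,E); sL=60/241, sR=60/293; mL=60/293, mR=-23250/70613; mL+mR=-30/241 → advance -1; mR−mL=-37710/70613 → turn -1·90°
n=6: pose=(7,-6,S); sL=40/183, sR=120/421; mL=120/421, mR=-30380/77043; mL+mR=-20/183 → advance -1; mR−mL=-52340/77043 → turn -1·90°
n=7: pose=(7,-5,W); sL=15/49, sR=15/37; mL=15/37, mR=-2025/3626; mL+mR=-15/98 → advance -1; mR−mL=-3495/3626 → turn -1·90°

0 24/65 120/461 120/461 -13332/29965 8 -5 N
1 60/241 60/293 60/293 -23250/70613 8 -6 E
2 40/183 120/421 120/421 -30380/77043 7 -6 S
3 15/49 15/37 15/37 -2025/3626 7 -5 W
4 24/65 120/461 120/461 -13332/29965 8 -5 N
5 60/241 60/293 60/293 -23250/70613 8 -6 E
6 40/183 120/421 120/421 -30380/77043 7 -6 S
7 15/49 15/37 15/37 -2025/3626 7 -5 W
final 8 -5 N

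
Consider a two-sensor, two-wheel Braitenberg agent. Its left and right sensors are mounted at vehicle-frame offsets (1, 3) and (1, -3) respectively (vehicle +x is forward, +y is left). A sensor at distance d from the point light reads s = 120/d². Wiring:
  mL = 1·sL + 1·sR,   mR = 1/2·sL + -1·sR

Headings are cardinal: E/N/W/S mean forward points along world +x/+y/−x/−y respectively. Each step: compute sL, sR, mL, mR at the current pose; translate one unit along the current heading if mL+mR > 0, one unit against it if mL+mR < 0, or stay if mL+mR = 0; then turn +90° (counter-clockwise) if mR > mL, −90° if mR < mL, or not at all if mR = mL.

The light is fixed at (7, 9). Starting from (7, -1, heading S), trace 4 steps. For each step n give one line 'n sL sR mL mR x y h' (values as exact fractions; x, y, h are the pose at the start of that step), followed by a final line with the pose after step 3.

n=0: pose=(7,-1,S); sL=12/13, sR=12/13; mL=24/13, mR=-6/13; mL+mR=18/13 → advance +1; mR−mL=-30/13 → turn -1·90°
n=1: pose=(7,-2,W); sL=120/197, sR=24/13; mL=6288/2561, mR=-3948/2561; mL+mR=180/197 → advance +1; mR−mL=-10236/2561 → turn -1·90°
n=2: pose=(6,-2,N); sL=30/29, sR=15/13; mL=825/377, mR=-240/377; mL+mR=45/29 → advance +1; mR−mL=-1065/377 → turn -1·90°
n=3: pose=(6,-1,E); sL=120/49, sR=120/169; mL=26160/8281, mR=4260/8281; mL+mR=180/49 → advance +1; mR−mL=-21900/8281 → turn -1·90°

0 12/13 12/13 24/13 -6/13 7 -1 S
1 120/197 24/13 6288/2561 -3948/2561 7 -2 W
2 30/29 15/13 825/377 -240/377 6 -2 N
3 120/49 120/169 26160/8281 4260/8281 6 -1 E
final 7 -1 S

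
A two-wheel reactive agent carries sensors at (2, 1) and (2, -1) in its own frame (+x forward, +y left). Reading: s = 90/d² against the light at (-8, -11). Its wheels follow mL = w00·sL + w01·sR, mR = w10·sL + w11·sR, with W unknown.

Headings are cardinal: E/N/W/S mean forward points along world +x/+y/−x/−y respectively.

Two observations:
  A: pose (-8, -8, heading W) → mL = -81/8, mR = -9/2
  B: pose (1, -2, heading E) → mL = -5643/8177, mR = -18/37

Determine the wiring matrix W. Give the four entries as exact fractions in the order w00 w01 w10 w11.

-1/2 -1 0 -1

obs A: pose=(-8,-8,W) → sL=45/4, sR=9/2, mL=-81/8, mR=-9/2
obs B: pose=(1,-2,E) → sL=90/221, sR=18/37, mL=-5643/8177, mR=-18/37
sensor matrix S = [[45/4, 9/2], [90/221, 18/37]]; det S = 59535/16354
solve [mL_A; mL_B] = S·[w00; w01] and [mR_A; mR_B] = S·[w10; w11]:
  w00 = -1/2, w01 = -1, w10 = 0, w11 = -1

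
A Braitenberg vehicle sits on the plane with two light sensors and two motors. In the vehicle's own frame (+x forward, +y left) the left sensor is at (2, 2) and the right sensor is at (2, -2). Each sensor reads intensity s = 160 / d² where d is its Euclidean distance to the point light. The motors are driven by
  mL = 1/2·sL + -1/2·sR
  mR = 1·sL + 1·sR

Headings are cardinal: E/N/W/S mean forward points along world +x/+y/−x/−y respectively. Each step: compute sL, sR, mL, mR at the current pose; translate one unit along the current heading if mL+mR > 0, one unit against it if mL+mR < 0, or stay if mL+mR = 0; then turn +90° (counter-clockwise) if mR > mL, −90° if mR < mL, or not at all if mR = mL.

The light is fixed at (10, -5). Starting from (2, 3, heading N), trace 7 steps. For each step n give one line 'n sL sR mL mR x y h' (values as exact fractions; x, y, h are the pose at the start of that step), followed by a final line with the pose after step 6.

n=0: pose=(2,3,N); sL=4/5, sR=20/17; mL=-16/85, mR=168/85; mL+mR=152/85 → advance +1; mR−mL=184/85 → turn +1·90°
n=1: pose=(2,4,W); sL=160/149, sR=160/221; mL=5760/32929, mR=59200/32929; mL+mR=64960/32929 → advance +1; mR−mL=53440/32929 → turn +1·90°
n=2: pose=(1,4,S); sL=80/49, sR=16/17; mL=288/833, mR=2144/833; mL+mR=2432/833 → advance +1; mR−mL=1856/833 → turn +1·90°
n=3: pose=(1,3,E); sL=160/149, sR=32/17; mL=-1024/2533, mR=7488/2533; mL+mR=6464/2533 → advance +1; mR−mL=8512/2533 → turn +1·90°
n=4: pose=(2,3,N); sL=4/5, sR=20/17; mL=-16/85, mR=168/85; mL+mR=152/85 → advance +1; mR−mL=184/85 → turn +1·90°
n=5: pose=(2,4,W); sL=160/149, sR=160/221; mL=5760/32929, mR=59200/32929; mL+mR=64960/32929 → advance +1; mR−mL=53440/32929 → turn +1·90°
n=6: pose=(1,4,S); sL=80/49, sR=16/17; mL=288/833, mR=2144/833; mL+mR=2432/833 → advance +1; mR−mL=1856/833 → turn +1·90°

0 4/5 20/17 -16/85 168/85 2 3 N
1 160/149 160/221 5760/32929 59200/32929 2 4 W
2 80/49 16/17 288/833 2144/833 1 4 S
3 160/149 32/17 -1024/2533 7488/2533 1 3 E
4 4/5 20/17 -16/85 168/85 2 3 N
5 160/149 160/221 5760/32929 59200/32929 2 4 W
6 80/49 16/17 288/833 2144/833 1 4 S
final 1 3 E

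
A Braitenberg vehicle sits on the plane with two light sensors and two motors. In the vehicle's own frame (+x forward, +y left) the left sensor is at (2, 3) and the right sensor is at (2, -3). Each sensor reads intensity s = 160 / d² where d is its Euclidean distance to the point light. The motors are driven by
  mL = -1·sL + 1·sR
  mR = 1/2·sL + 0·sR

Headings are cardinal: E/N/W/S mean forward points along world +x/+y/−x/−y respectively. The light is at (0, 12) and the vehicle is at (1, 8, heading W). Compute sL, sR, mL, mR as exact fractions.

16/5 80 384/5 8/5

left sensor world pos  = (-1, 5); dL² = 50
right sensor world pos = (-1, 11); dR² = 2
sL = 160/50 = 16/5
sR = 160/2 = 80
mL = -1·sL + 1·sR = 384/5
mR = 1/2·sL + 0·sR = 8/5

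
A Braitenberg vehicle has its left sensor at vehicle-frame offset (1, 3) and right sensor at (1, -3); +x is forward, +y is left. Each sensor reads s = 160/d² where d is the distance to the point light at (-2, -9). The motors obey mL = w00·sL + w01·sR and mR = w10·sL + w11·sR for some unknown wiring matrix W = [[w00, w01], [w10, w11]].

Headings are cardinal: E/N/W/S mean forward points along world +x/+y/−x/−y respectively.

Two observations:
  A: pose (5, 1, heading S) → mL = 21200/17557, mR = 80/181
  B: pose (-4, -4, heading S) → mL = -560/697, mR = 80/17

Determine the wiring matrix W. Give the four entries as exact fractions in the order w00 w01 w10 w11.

obs A: pose=(5,1,S) → sL=160/181, sR=160/97, mL=21200/17557, mR=80/181
obs B: pose=(-4,-4,S) → sL=160/17, sR=160/41, mL=-560/697, mR=80/17
sensor matrix S = [[160/181, 160/97], [160/17, 160/41]]; det S = -147763200/12237229
solve [mL_A; mL_B] = S·[w00; w01] and [mR_A; mR_B] = S·[w10; w11]:
  w00 = -1/2, w01 = 1, w10 = 1/2, w11 = 0

-1/2 1 1/2 0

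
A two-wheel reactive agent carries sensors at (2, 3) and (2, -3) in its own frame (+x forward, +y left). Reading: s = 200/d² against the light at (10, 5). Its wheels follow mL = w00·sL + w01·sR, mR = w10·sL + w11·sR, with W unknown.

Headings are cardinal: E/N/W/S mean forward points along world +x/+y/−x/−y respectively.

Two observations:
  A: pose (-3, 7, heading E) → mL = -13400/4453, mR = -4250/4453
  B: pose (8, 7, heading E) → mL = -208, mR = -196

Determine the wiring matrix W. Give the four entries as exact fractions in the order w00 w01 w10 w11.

-1 -1 1/2 -1

obs A: pose=(-3,7,E) → sL=100/73, sR=100/61, mL=-13400/4453, mR=-4250/4453
obs B: pose=(8,7,E) → sL=8, sR=200, mL=-208, mR=-196
sensor matrix S = [[100/73, 100/61], [8, 200]]; det S = 1161600/4453
solve [mL_A; mL_B] = S·[w00; w01] and [mR_A; mR_B] = S·[w10; w11]:
  w00 = -1, w01 = -1, w10 = 1/2, w11 = -1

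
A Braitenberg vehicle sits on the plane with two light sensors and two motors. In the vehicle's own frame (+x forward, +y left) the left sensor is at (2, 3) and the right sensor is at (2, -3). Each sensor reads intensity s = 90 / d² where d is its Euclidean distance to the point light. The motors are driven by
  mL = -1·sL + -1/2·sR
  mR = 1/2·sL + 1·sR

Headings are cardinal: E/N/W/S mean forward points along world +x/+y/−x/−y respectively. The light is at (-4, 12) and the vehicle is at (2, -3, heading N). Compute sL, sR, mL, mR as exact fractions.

left sensor world pos  = (-1, -1); dL² = 178
right sensor world pos = (5, -1); dR² = 250
sL = 90/178 = 45/89
sR = 90/250 = 9/25
mL = -1·sL + -1/2·sR = -3051/4450
mR = 1/2·sL + 1·sR = 2727/4450

45/89 9/25 -3051/4450 2727/4450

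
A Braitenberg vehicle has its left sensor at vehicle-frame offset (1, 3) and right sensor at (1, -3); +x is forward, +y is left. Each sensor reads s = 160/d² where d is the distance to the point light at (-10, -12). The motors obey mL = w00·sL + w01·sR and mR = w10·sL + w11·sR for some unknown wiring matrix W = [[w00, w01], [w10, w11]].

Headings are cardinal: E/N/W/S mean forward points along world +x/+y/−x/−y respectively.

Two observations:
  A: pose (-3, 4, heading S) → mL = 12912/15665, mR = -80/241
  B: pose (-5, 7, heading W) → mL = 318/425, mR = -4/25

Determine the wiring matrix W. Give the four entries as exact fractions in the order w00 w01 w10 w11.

obs A: pose=(-3,4,S) → sL=32/65, sR=160/241, mL=12912/15665, mR=-80/241
obs B: pose=(-5,7,W) → sL=10/17, sR=8/25, mL=318/425, mR=-4/25
sensor matrix S = [[32/65, 160/241], [10/17, 8/25]]; det S = -1551168/6657625
solve [mL_A; mL_B] = S·[w00; w01] and [mR_A; mR_B] = S·[w10; w11]:
  w00 = 1, w01 = 1/2, w10 = 0, w11 = -1/2

1 1/2 0 -1/2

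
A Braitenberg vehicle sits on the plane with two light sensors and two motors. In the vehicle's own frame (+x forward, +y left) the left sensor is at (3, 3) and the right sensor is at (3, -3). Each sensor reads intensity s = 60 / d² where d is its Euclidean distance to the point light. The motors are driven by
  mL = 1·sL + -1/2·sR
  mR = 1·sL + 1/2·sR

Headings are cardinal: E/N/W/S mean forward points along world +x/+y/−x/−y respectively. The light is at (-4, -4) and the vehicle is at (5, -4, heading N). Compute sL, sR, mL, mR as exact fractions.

left sensor world pos  = (2, -1); dL² = 45
right sensor world pos = (8, -1); dR² = 153
sL = 60/45 = 4/3
sR = 60/153 = 20/51
mL = 1·sL + -1/2·sR = 58/51
mR = 1·sL + 1/2·sR = 26/17

4/3 20/51 58/51 26/17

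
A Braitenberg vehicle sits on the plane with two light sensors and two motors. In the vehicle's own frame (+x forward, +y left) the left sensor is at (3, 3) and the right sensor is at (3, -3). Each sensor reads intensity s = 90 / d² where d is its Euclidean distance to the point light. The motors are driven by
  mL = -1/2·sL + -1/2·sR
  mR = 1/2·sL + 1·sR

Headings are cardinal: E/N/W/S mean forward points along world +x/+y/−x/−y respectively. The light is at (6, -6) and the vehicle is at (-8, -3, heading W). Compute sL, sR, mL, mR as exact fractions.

90/289 18/65 -5526/18785 8127/18785

left sensor world pos  = (-11, -6); dL² = 289
right sensor world pos = (-11, 0); dR² = 325
sL = 90/289 = 90/289
sR = 90/325 = 18/65
mL = -1/2·sL + -1/2·sR = -5526/18785
mR = 1/2·sL + 1·sR = 8127/18785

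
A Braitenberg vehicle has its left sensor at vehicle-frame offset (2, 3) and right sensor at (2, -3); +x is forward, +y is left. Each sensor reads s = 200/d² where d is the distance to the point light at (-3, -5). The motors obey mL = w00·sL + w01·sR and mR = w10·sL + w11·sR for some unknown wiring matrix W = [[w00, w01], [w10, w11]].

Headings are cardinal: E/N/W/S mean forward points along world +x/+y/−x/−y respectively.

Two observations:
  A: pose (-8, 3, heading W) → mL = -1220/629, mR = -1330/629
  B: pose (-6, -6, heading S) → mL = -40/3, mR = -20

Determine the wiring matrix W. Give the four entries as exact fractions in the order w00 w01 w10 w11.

obs A: pose=(-8,3,W) → sL=100/37, sR=20/17, mL=-1220/629, mR=-1330/629
obs B: pose=(-6,-6,S) → sL=200/9, sR=40/9, mL=-40/3, mR=-20
sensor matrix S = [[100/37, 20/17], [200/9, 40/9]]; det S = -80000/5661
solve [mL_A; mL_B] = S·[w00; w01] and [mR_A; mR_B] = S·[w10; w11]:
  w00 = -1/2, w01 = -1/2, w10 = -1, w11 = 1/2

-1/2 -1/2 -1 1/2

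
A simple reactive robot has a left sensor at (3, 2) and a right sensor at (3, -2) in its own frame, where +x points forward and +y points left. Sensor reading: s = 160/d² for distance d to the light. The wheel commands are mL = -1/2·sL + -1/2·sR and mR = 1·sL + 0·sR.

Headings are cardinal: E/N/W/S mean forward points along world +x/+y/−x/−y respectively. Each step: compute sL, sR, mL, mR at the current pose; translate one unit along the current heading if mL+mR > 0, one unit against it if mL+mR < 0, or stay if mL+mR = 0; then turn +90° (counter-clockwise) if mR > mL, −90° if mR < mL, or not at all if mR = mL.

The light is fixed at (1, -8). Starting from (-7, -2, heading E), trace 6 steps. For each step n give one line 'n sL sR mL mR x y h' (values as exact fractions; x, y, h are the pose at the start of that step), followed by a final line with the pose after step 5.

0 160/89 160/41 -10400/3649 160/89 -7 -2 E
1 80/101 16/13 -1328/1313 80/101 -8 -2 N
2 160/153 160/193 -27680/29529 160/153 -8 -3 W
3 40/17 40/37 -1080/629 40/17 -9 -3 S
4 32/17 160/53 -2208/901 32/17 -9 -4 E
5 80/109 16/13 -1392/1417 80/109 -10 -4 N
final -10 -5 W

n=0: pose=(-7,-2,E); sL=160/89, sR=160/41; mL=-10400/3649, mR=160/89; mL+mR=-3840/3649 → advance -1; mR−mL=16960/3649 → turn +1·90°
n=1: pose=(-8,-2,N); sL=80/101, sR=16/13; mL=-1328/1313, mR=80/101; mL+mR=-288/1313 → advance -1; mR−mL=2368/1313 → turn +1·90°
n=2: pose=(-8,-3,W); sL=160/153, sR=160/193; mL=-27680/29529, mR=160/153; mL+mR=3200/29529 → advance +1; mR−mL=19520/9843 → turn +1·90°
n=3: pose=(-9,-3,S); sL=40/17, sR=40/37; mL=-1080/629, mR=40/17; mL+mR=400/629 → advance +1; mR−mL=2560/629 → turn +1·90°
n=4: pose=(-9,-4,E); sL=32/17, sR=160/53; mL=-2208/901, mR=32/17; mL+mR=-512/901 → advance -1; mR−mL=3904/901 → turn +1·90°
n=5: pose=(-10,-4,N); sL=80/109, sR=16/13; mL=-1392/1417, mR=80/109; mL+mR=-352/1417 → advance -1; mR−mL=2432/1417 → turn +1·90°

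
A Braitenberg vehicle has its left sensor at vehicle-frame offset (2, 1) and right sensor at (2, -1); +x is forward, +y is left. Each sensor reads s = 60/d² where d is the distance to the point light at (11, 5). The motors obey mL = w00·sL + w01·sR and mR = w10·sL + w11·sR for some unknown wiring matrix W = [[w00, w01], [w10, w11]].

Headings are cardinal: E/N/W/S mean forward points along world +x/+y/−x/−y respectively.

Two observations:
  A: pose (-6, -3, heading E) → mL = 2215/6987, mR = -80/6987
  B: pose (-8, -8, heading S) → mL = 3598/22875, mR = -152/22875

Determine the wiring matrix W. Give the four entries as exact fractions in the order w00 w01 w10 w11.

1 1/2 -1/2 1/2

obs A: pose=(-6,-3,E) → sL=30/137, sR=10/51, mL=2215/6987, mR=-80/6987
obs B: pose=(-8,-8,S) → sL=20/183, sR=12/125, mL=3598/22875, mR=-152/22875
sensor matrix S = [[30/137, 10/51], [20/183, 12/125]]; det S = -13024/31965525
solve [mL_A; mL_B] = S·[w00; w01] and [mR_A; mR_B] = S·[w10; w11]:
  w00 = 1, w01 = 1/2, w10 = -1/2, w11 = 1/2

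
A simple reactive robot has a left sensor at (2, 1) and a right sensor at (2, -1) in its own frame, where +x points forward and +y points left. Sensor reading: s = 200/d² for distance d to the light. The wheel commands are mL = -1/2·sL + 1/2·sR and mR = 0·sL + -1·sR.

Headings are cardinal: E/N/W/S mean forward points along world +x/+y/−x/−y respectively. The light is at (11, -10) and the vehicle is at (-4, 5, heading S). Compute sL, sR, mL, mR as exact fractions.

left sensor world pos  = (-3, 3); dL² = 365
right sensor world pos = (-5, 3); dR² = 425
sL = 200/365 = 40/73
sR = 200/425 = 8/17
mL = -1/2·sL + 1/2·sR = -48/1241
mR = 0·sL + -1·sR = -8/17

40/73 8/17 -48/1241 -8/17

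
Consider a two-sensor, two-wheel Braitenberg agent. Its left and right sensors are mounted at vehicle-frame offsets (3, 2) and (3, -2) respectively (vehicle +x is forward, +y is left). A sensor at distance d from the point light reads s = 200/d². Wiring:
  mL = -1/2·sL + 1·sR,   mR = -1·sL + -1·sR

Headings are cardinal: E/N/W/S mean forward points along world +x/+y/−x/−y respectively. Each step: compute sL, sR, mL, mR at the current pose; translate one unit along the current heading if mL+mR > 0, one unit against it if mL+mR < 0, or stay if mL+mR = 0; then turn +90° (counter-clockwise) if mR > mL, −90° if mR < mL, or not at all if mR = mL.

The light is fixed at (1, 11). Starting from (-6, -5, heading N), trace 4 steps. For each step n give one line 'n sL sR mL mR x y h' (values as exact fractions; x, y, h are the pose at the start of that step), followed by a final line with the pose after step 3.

0 4/5 100/97 306/485 -888/485 -6 -5 N
1 200/241 200/377 10500/90857 -123600/90857 -6 -6 E
2 50/109 2/5 93/545 -468/545 -7 -6 S
3 40/89 200/317 11460/28213 -30480/28213 -7 -5 W
final -6 -5 N

n=0: pose=(-6,-5,N); sL=4/5, sR=100/97; mL=306/485, mR=-888/485; mL+mR=-6/5 → advance -1; mR−mL=-1194/485 → turn -1·90°
n=1: pose=(-6,-6,E); sL=200/241, sR=200/377; mL=10500/90857, mR=-123600/90857; mL+mR=-300/241 → advance -1; mR−mL=-134100/90857 → turn -1·90°
n=2: pose=(-7,-6,S); sL=50/109, sR=2/5; mL=93/545, mR=-468/545; mL+mR=-75/109 → advance -1; mR−mL=-561/545 → turn -1·90°
n=3: pose=(-7,-5,W); sL=40/89, sR=200/317; mL=11460/28213, mR=-30480/28213; mL+mR=-60/89 → advance -1; mR−mL=-41940/28213 → turn -1·90°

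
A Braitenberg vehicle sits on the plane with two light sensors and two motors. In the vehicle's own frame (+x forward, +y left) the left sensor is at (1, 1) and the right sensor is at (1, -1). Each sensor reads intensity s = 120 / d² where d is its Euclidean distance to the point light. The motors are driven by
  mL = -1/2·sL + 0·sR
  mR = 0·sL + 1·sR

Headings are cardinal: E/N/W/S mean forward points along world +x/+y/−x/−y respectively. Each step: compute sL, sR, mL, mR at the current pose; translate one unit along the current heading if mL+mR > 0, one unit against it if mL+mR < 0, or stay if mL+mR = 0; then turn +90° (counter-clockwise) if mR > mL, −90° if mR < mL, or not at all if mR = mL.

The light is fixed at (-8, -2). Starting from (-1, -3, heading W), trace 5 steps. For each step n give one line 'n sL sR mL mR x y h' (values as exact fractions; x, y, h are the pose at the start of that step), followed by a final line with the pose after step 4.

0 3 10/3 -3/2 10/3 -1 -3 W
1 120/53 120/29 -60/53 120/29 -2 -3 S
2 12/5 60/29 -6/5 60/29 -2 -4 E
3 120/37 24/13 -60/37 24/13 -1 -4 N
4 3 10/3 -3/2 10/3 -1 -3 W
final -2 -3 S

n=0: pose=(-1,-3,W); sL=3, sR=10/3; mL=-3/2, mR=10/3; mL+mR=11/6 → advance +1; mR−mL=29/6 → turn +1·90°
n=1: pose=(-2,-3,S); sL=120/53, sR=120/29; mL=-60/53, mR=120/29; mL+mR=4620/1537 → advance +1; mR−mL=8100/1537 → turn +1·90°
n=2: pose=(-2,-4,E); sL=12/5, sR=60/29; mL=-6/5, mR=60/29; mL+mR=126/145 → advance +1; mR−mL=474/145 → turn +1·90°
n=3: pose=(-1,-4,N); sL=120/37, sR=24/13; mL=-60/37, mR=24/13; mL+mR=108/481 → advance +1; mR−mL=1668/481 → turn +1·90°
n=4: pose=(-1,-3,W); sL=3, sR=10/3; mL=-3/2, mR=10/3; mL+mR=11/6 → advance +1; mR−mL=29/6 → turn +1·90°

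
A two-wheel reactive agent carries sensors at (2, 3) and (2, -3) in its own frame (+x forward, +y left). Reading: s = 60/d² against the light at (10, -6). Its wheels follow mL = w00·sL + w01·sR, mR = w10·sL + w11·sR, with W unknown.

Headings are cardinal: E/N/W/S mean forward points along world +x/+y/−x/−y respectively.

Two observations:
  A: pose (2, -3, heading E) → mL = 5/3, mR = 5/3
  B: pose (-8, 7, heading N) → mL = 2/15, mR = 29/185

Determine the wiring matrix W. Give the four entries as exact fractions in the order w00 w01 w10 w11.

0 1 1 1/2

obs A: pose=(2,-3,E) → sL=5/6, sR=5/3, mL=5/3, mR=5/3
obs B: pose=(-8,7,N) → sL=10/111, sR=2/15, mL=2/15, mR=29/185
sensor matrix S = [[5/6, 5/3], [10/111, 2/15]]; det S = -13/333
solve [mL_A; mL_B] = S·[w00; w01] and [mR_A; mR_B] = S·[w10; w11]:
  w00 = 0, w01 = 1, w10 = 1, w11 = 1/2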